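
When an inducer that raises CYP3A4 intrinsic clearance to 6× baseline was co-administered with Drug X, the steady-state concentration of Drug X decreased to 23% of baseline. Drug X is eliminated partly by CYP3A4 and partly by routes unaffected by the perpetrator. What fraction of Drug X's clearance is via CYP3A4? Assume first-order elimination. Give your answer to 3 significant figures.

0.670

Call the CYP3A4 fraction fm. After the interaction, CL_new/CL_old = fm × 6 + (1 − fm).
Steady-state concentration ratio = 1 / (new CL fraction), so new CL fraction = 1 / 0.230 = 4.348.
fm × 6 + 1 − fm = 4.348  ⇒  fm × (6 − 1) = 3.348  ⇒  fm = 0.670.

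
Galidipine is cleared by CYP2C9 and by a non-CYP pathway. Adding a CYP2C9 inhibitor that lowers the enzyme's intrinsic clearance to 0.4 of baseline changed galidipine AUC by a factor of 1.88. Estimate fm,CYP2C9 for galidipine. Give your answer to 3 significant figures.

0.780

CL'/CL = 1 / 1.88 = 0.5319
0.4·fm + (1 − fm) = 0.5319
fm = (0.5319 − 1) / (0.4 − 1) = 0.780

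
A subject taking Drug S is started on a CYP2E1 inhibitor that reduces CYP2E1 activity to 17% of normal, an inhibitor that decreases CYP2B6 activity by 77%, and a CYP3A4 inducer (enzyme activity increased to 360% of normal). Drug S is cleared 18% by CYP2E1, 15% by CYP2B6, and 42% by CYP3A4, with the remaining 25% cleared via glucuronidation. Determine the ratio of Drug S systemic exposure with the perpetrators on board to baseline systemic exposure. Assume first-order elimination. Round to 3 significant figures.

CYP2E1: 0.18 × 0.17 = 0.0306
CYP2B6: 0.15 × 0.23 = 0.0345
CYP3A4: 0.42 × 3.6 = 1.512
Other: 0.25 (unchanged)
New clearance relative to baseline: 0.0306 + 0.0345 + 1.512 + 0.25 = 1.8271.
Systemic exposure ∝ 1/CL: fold-change = 1 / 1.8271 = 0.547.

0.547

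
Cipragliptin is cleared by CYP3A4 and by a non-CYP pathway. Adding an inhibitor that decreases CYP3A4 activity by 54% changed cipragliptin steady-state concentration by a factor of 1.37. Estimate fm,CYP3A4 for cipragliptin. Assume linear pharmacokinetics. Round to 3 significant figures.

Call the CYP3A4 fraction fm. After the interaction, CL_new/CL_old = fm × 0.46 + (1 − fm).
Steady-state concentration ratio = 1 / (new CL fraction), so new CL fraction = 1 / 1.37 = 0.7299.
fm × 0.46 + 1 − fm = 0.7299  ⇒  fm × (0.46 − 1) = −0.2701  ⇒  fm = 0.500.

0.500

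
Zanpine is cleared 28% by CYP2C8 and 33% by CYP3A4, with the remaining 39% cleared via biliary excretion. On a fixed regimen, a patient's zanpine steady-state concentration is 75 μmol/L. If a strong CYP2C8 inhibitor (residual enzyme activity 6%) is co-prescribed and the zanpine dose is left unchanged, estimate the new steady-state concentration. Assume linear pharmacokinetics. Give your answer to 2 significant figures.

1.0 × 10² μmol/L

The CYP2C8 pathway (28% of clearance) falls to 0.06× activity: 0.28 × 0.06 = 0.0168.
CYP3A4 (33%) and the residual 39% are unaffected.
Relative clearance = 0.0168 + 0.33 + 0.39 = 0.7368.
With dosing unchanged, steady-state concentration scales as 1/CL: 75 / 0.7368 = 1.0 × 10² μmol/L.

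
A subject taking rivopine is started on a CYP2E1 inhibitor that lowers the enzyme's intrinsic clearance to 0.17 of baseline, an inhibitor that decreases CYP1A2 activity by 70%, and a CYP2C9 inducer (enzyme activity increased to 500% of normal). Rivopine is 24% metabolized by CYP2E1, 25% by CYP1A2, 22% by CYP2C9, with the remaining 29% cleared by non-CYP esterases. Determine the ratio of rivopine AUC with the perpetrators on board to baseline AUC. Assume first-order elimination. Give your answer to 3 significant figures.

0.664

The CYP2E1 pathway (24% of clearance) is reduced to 0.17× activity: 0.24 × 0.17 = 0.0408.
The CYP1A2 pathway (25% of clearance) is reduced to 0.3× activity: 0.25 × 0.3 = 0.075.
The CYP2C9 pathway (22% of clearance) rises to 5× activity: 0.22 × 5 = 1.1.
Non-CYP routes (29%) are unchanged.
New clearance relative to baseline: 0.0408 + 0.075 + 1.1 + 0.29 = 1.5058.
Because AUC varies inversely with clearance, the combined effect is 1 / 1.5058 = 0.664.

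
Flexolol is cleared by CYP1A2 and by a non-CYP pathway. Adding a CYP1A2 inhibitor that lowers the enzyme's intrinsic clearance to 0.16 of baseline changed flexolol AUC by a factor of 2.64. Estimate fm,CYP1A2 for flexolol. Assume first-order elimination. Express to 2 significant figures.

CL'/CL = 1 / 2.64 = 0.3788
0.16·fm + (1 − fm) = 0.3788
fm = (0.3788 − 1) / (0.16 − 1) = 0.74

0.74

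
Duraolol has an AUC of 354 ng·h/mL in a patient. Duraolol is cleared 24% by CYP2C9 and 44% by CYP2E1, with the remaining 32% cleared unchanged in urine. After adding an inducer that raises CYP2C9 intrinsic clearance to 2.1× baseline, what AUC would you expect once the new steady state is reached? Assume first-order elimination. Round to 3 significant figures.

280 ng·h/mL

The CYP2C9 pathway (24% of clearance) is boosted to 2.1× activity: 0.24 × 2.1 = 0.504.
CYP2E1 (44%) and the residual 32% are unaffected.
Relative clearance = 0.504 + 0.44 + 0.32 = 1.264.
With dosing unchanged, AUC scales as 1/CL: 354 / 1.264 = 280 ng·h/mL.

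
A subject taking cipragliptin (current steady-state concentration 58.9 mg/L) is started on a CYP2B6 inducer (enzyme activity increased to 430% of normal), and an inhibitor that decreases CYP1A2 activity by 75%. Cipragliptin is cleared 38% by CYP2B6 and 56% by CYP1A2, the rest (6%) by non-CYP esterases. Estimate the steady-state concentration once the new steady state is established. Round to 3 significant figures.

32.1 mg/L

The CYP2B6 pathway (38% of clearance) increases to 4.3× activity: 0.38 × 4.3 = 1.634.
The CYP1A2 pathway (56% of clearance) drops to 0.25× activity: 0.56 × 0.25 = 0.14.
The remaining 6% of clearance is unaffected.
Relative clearance = 1.634 + 0.14 + 0.06 = 1.834.
New steady-state concentration = 58.9 / 1.834 = 32.1 mg/L (concentration scales inversely with clearance).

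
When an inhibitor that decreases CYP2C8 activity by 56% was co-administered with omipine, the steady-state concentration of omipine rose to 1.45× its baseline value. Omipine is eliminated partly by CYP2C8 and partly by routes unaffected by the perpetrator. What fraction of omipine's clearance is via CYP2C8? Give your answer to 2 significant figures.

Write x for the fraction cleared via CYP2C8. The observed steady-state concentration change means clearance fell to 1/1.45 = 0.6897 of baseline.
Setting x·0.44 + (1 − x) = 0.6897 and solving: x = (0.6897 − 1)/(0.44 − 1) = 0.55.

0.55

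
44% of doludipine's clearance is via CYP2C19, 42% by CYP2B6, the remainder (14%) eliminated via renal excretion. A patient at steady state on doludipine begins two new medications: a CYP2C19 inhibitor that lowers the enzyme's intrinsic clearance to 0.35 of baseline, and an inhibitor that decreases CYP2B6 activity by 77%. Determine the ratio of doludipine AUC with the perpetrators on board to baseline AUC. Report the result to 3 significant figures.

CYP2C19: 0.44 × 0.35 = 0.154
CYP2B6: 0.42 × 0.23 = 0.0966
Other: 0.14 (unchanged)
Relative clearance = 0.154 + 0.0966 + 0.14 = 0.3906.
Net AUC ratio = 1 / 0.3906 = 2.56.

2.56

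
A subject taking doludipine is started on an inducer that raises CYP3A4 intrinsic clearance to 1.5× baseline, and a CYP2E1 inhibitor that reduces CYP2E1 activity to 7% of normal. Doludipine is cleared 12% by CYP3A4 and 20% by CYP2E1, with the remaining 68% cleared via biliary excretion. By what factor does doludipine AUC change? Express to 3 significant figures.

CYP3A4: 0.12 × 1.5 = 0.18
CYP2E1: 0.2 × 0.07 = 0.014
Other: 0.68 (unchanged)
CL_new/CL_old = 0.18 + 0.014 + 0.68 = 0.874.
Net AUC ratio = 1 / 0.874 = 1.14.

1.14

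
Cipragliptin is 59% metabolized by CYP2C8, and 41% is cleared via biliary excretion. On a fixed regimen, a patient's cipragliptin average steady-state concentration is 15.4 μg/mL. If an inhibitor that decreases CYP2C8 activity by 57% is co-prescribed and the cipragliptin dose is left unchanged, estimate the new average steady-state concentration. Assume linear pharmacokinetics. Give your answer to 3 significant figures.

23.2 μg/mL

The CYP2C8 pathway (59% of clearance) drops to 0.43× activity: 0.59 × 0.43 = 0.2537.
The remaining 41% of clearance is unaffected.
Relative clearance = 0.2537 + 0.41 = 0.6637.
New average steady-state concentration = baseline ÷ relative clearance = 15.4 / 0.6637 = 23.2 μg/mL.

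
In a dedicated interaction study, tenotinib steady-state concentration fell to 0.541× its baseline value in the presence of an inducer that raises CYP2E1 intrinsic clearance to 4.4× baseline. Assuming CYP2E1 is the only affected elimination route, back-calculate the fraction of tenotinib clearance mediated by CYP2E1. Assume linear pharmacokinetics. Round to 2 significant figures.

0.25

Write x for the fraction cleared via CYP2E1. The observed steady-state concentration change means clearance rose to 1/0.541 = 1.848 of baseline.
Only the CYP2E1 route changed, so 1.848 = x·4.4 + (1 − x), giving x = 0.25.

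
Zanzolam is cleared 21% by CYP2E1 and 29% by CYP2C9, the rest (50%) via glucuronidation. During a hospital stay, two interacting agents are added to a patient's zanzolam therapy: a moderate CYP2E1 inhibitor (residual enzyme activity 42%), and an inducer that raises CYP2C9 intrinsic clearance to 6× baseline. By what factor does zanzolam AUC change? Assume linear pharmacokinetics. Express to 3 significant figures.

The CYP2E1 pathway (21% of clearance) is reduced to 0.42× activity: 0.21 × 0.42 = 0.0882.
The CYP2C9 pathway (29% of clearance) rises to 6× activity: 0.29 × 6 = 1.74.
The remaining 50% of clearance is unaffected.
CL_new/CL_old = 0.0882 + 1.74 + 0.5 = 2.3282.
Net AUC ratio = 1 / 2.3282 = 0.430.

0.430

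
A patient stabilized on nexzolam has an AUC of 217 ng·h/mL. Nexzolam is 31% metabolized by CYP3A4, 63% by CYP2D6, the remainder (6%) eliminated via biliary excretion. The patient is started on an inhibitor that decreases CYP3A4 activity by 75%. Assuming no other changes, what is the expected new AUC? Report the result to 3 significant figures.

The CYP3A4 pathway (31% of clearance) drops to 0.25× activity: 0.31 × 0.25 = 0.0775.
CYP2D6 (63%) and the residual 6% are unaffected.
CL_new/CL_old = 0.0775 + 0.63 + 0.06 = 0.7675.
AUC ∝ 1/CL, so new value = 217 / 0.7675 = 283 ng·h/mL.

283 ng·h/mL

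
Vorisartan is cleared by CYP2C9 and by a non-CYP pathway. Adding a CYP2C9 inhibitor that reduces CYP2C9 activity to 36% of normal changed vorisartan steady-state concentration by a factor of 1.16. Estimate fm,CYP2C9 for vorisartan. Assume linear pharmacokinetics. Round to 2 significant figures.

0.22

Write x for the fraction cleared via CYP2C9. The observed steady-state concentration change means clearance fell to 1/1.16 = 0.8621 of baseline.
Only the CYP2C9 route changed, so 0.8621 = x·0.36 + (1 − x), giving x = 0.22.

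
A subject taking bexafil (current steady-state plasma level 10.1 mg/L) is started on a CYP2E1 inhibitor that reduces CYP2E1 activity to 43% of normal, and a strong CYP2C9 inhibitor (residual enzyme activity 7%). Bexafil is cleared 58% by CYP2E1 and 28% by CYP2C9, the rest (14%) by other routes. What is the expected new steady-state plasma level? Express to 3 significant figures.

24.7 mg/L

CYP2E1: 0.58 × 0.43 = 0.2494
CYP2C9: 0.28 × 0.07 = 0.0196
Other: 0.14 (unchanged)
New clearance relative to baseline: 0.2494 + 0.0196 + 0.14 = 0.409.
Steady-state plasma level ∝ 1/CL: new value = 10.1 / 0.409 = 24.7 mg/L.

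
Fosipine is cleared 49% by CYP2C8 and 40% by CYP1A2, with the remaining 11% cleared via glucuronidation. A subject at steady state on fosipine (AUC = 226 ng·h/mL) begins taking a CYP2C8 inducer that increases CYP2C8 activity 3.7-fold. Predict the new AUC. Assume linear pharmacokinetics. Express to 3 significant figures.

97.3 ng·h/mL

The CYP2C8 pathway (49% of clearance) increases to 3.7× activity: 0.49 × 3.7 = 1.813.
CYP1A2 (40%) and the residual 11% are unaffected.
New clearance relative to baseline: 1.813 + 0.4 + 0.11 = 2.323.
With dosing unchanged, AUC scales as 1/CL: 226 / 2.323 = 97.3 ng·h/mL.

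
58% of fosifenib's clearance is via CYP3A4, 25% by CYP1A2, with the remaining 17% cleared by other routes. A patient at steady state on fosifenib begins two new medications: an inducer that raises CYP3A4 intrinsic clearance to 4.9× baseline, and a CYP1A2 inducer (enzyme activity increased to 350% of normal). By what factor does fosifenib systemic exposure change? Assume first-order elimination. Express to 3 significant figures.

0.257

CYP3A4: 0.58 × 4.9 = 2.842
CYP1A2: 0.25 × 3.5 = 0.875
Other: 0.17 (unchanged)
New clearance relative to baseline: 2.842 + 0.875 + 0.17 = 3.887.
Because systemic exposure varies inversely with clearance, the combined effect is 1 / 3.887 = 0.257.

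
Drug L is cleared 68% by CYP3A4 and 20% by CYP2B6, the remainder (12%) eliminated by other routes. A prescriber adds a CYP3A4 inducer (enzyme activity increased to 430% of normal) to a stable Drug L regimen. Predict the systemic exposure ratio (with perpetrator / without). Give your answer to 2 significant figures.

0.31

The CYP3A4 pathway (68% of clearance) increases to 4.3× activity: 0.68 × 4.3 = 2.924.
CYP2B6 (20%) and the residual 12% are unaffected.
New clearance relative to baseline: 2.924 + 0.2 + 0.12 = 3.244.
Systemic exposure is inversely proportional to clearance, so the fold-change is 1 / 3.244 = 0.31.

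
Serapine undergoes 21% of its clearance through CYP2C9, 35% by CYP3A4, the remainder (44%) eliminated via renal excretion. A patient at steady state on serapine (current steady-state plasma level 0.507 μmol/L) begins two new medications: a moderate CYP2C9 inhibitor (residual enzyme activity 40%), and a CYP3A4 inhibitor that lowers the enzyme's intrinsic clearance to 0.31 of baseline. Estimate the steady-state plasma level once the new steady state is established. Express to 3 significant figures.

0.802 μmol/L

The CYP2C9 pathway (21% of clearance) is reduced to 0.4× activity: 0.21 × 0.4 = 0.084.
The CYP3A4 pathway (35% of clearance) falls to 0.31× activity: 0.35 × 0.31 = 0.1085.
The remaining 44% of clearance is unaffected.
CL_new/CL_old = 0.084 + 0.1085 + 0.44 = 0.6325.
Steady-state plasma level ∝ 1/CL: new value = 0.507 / 0.6325 = 0.802 μmol/L.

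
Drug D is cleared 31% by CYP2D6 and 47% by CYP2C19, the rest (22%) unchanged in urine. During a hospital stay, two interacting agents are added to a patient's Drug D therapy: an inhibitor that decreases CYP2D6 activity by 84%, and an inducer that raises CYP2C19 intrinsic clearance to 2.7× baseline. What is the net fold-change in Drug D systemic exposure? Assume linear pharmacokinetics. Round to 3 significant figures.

0.650

The CYP2D6 pathway (31% of clearance) falls to 0.16× activity: 0.31 × 0.16 = 0.0496.
The CYP2C19 pathway (47% of clearance) increases to 2.7× activity: 0.47 × 2.7 = 1.269.
Non-CYP routes (22%) are unchanged.
New clearance relative to baseline: 0.0496 + 1.269 + 0.22 = 1.5386.
Because systemic exposure varies inversely with clearance, the combined effect is 1 / 1.5386 = 0.650.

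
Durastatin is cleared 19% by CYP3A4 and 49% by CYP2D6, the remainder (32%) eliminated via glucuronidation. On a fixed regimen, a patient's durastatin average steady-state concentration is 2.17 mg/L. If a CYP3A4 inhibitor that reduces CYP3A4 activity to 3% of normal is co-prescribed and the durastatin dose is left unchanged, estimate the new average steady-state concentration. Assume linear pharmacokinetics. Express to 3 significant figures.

The CYP3A4 pathway (19% of clearance) is reduced to 0.03× activity: 0.19 × 0.03 = 0.0057.
CYP2D6 (49%) and the residual 32% are unaffected.
CL_new/CL_old = 0.0057 + 0.49 + 0.32 = 0.8157.
New average steady-state concentration = baseline ÷ relative clearance = 2.17 / 0.8157 = 2.66 mg/L.

2.66 mg/L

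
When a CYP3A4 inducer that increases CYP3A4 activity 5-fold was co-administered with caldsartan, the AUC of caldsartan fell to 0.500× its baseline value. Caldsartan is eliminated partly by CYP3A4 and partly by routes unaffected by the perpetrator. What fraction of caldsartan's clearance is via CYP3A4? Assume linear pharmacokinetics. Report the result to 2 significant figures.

0.25

Let fm be the CYP3A4 fraction. New clearance relative to baseline = fm × 5 + (1 − fm).
AUC ratio = 1 / (new CL fraction), so new CL fraction = 1 / 0.500 = 2.
fm × 5 + 1 − fm = 2  ⇒  fm × (5 − 1) = 1  ⇒  fm = 0.25.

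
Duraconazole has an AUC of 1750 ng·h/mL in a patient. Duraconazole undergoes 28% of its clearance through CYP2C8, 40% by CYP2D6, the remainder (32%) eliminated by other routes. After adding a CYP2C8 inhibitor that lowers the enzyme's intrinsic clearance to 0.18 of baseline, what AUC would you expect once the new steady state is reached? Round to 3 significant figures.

2.27 × 10³ ng·h/mL

The CYP2C8 pathway (28% of clearance) drops to 0.18× activity: 0.28 × 0.18 = 0.0504.
CYP2D6 (40%) and the residual 32% are unaffected.
New clearance relative to baseline: 0.0504 + 0.4 + 0.32 = 0.7704.
With dosing unchanged, AUC scales as 1/CL: 1750 / 0.7704 = 2.27 × 10³ ng·h/mL.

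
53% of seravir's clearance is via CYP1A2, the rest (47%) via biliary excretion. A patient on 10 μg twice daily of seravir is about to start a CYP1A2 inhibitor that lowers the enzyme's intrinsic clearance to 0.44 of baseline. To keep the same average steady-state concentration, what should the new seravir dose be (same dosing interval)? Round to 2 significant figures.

CYP1A2: 0.53 × 0.44 = 0.2332
Other: 0.47 (unchanged)
New clearance relative to baseline: 0.2332 + 0.47 = 0.7032.
Css,avg = (dose rate)/CL, so holding Css fixed requires dose ∝ CL: 10 × 0.7032 = 7.0 μg.

7.0 μg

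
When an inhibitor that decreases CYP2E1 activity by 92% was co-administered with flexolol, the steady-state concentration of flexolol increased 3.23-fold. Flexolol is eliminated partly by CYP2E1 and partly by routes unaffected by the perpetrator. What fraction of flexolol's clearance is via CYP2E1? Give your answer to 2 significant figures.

0.75

Call the CYP2E1 fraction fm. After the interaction, CL_new/CL_old = fm × 0.08 + (1 − fm).
Steady-state concentration ratio = 1 / (new CL fraction), so new CL fraction = 1 / 3.23 = 0.3096.
fm × 0.08 + 1 − fm = 0.3096  ⇒  fm × (0.08 − 1) = −0.6904  ⇒  fm = 0.75.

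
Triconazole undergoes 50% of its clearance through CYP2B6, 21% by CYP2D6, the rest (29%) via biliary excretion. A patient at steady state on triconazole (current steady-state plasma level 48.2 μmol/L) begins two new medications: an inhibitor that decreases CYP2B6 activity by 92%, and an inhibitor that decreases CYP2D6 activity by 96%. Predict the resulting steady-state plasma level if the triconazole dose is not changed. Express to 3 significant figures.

CYP2B6: 0.5 × 0.08 = 0.04
CYP2D6: 0.21 × 0.04 = 0.0084
Other: 0.29 (unchanged)
Relative clearance = 0.04 + 0.0084 + 0.29 = 0.3384.
New steady-state plasma level = 48.2 / 0.3384 = 142 μmol/L (concentration scales inversely with clearance).

142 μmol/L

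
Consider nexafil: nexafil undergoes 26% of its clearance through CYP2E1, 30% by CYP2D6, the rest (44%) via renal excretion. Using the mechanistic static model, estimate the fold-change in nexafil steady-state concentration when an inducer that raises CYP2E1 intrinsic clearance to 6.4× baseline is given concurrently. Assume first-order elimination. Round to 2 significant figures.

0.42

CYP2E1: 0.26 × 6.4 = 1.664
CYP2D6: 0.3 (unchanged)
Other: 0.44 (unchanged)
CL_new/CL_old = 1.664 + 0.3 + 0.44 = 2.404.
Since steady-state concentration ∝ 1/CL, the ratio is 1 / 2.404 = 0.42.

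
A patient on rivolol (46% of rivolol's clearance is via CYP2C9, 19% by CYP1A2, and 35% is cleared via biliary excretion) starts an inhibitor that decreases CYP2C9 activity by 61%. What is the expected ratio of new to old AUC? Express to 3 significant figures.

1.39

The CYP2C9 pathway (46% of clearance) falls to 0.39× activity: 0.46 × 0.39 = 0.1794.
CYP1A2 (19%) and the residual 35% are unaffected.
New clearance relative to baseline: 0.1794 + 0.19 + 0.35 = 0.7194.
Since AUC ∝ 1/CL, the ratio is 1 / 0.7194 = 1.39.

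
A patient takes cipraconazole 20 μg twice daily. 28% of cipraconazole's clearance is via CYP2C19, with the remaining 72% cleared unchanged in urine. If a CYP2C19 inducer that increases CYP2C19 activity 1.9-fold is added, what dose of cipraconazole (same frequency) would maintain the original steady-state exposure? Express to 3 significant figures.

CYP2C19: 0.28 × 1.9 = 0.532
Other: 0.72 (unchanged)
Relative clearance = 0.532 + 0.72 = 1.252.
Css,avg = (dose rate)/CL, so holding Css fixed requires dose ∝ CL: 20 × 1.252 = 25.0 μg.

25.0 μg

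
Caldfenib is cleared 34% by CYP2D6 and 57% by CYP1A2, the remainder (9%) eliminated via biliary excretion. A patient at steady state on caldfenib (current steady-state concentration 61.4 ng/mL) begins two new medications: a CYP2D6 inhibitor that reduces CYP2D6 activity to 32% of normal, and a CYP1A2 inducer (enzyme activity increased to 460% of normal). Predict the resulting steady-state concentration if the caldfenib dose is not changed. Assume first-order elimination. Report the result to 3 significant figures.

21.8 ng/mL

The CYP2D6 pathway (34% of clearance) falls to 0.32× activity: 0.34 × 0.32 = 0.1088.
The CYP1A2 pathway (57% of clearance) is boosted to 4.6× activity: 0.57 × 4.6 = 2.622.
The remaining 9% of clearance is unaffected.
CL_new/CL_old = 0.1088 + 2.622 + 0.09 = 2.8208.
Dividing the baseline by the relative clearance: 61.4 / 2.8208 = 21.8 ng/mL.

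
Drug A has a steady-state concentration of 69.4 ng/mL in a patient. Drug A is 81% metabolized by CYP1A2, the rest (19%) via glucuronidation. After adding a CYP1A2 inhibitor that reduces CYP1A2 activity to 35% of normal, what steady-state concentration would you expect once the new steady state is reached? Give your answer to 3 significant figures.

147 ng/mL

CYP1A2: 0.81 × 0.35 = 0.2835
Other: 0.19 (unchanged)
Relative clearance = 0.2835 + 0.19 = 0.4735.
New steady-state concentration = baseline ÷ relative clearance = 69.4 / 0.4735 = 147 ng/mL.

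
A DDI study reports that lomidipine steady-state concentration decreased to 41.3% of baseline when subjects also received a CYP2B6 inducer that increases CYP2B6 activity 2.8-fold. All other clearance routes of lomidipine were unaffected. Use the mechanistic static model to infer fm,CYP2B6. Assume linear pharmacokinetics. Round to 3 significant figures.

0.790

CL'/CL = 1 / 0.413 = 2.421
2.8·fm + (1 − fm) = 2.421
fm = (2.421 − 1) / (2.8 − 1) = 0.790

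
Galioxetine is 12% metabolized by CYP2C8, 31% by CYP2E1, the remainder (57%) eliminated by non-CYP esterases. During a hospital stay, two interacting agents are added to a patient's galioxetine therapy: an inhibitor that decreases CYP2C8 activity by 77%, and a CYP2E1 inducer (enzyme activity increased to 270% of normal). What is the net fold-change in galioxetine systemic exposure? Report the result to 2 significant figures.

CYP2C8: 0.12 × 0.23 = 0.0276
CYP2E1: 0.31 × 2.7 = 0.837
Other: 0.57 (unchanged)
New clearance relative to baseline: 0.0276 + 0.837 + 0.57 = 1.4346.
Net systemic exposure ratio = 1 / 1.4346 = 0.70.

0.70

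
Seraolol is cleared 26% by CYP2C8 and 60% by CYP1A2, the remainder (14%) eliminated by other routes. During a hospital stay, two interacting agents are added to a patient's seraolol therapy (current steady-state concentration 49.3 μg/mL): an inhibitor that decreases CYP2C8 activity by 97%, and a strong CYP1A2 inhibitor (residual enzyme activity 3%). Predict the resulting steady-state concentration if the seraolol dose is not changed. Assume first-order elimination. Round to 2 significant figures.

3.0 × 10² μg/mL

The CYP2C8 pathway (26% of clearance) drops to 0.03× activity: 0.26 × 0.03 = 0.0078.
The CYP1A2 pathway (60% of clearance) is reduced to 0.03× activity: 0.6 × 0.03 = 0.018.
Non-CYP routes (14%) are unchanged.
New clearance relative to baseline: 0.0078 + 0.018 + 0.14 = 0.1658.
New steady-state concentration = 49.3 / 0.1658 = 3.0 × 10² μg/mL (concentration scales inversely with clearance).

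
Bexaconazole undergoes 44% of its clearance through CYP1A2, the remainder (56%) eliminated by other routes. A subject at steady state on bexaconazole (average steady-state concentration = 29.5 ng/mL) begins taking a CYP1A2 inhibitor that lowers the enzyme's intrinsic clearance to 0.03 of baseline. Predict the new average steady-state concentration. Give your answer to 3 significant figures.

The CYP1A2 pathway (44% of clearance) falls to 0.03× activity: 0.44 × 0.03 = 0.0132.
Non-CYP routes (56%) are unchanged.
Relative clearance = 0.0132 + 0.56 = 0.5732.
Average steady-state concentration ∝ 1/CL, so new value = 29.5 / 0.5732 = 51.5 ng/mL.

51.5 ng/mL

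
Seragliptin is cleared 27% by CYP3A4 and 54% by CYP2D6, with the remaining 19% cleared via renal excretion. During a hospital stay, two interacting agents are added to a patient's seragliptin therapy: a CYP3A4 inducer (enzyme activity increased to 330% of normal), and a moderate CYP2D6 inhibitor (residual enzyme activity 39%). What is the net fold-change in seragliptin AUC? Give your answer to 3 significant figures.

The CYP3A4 pathway (27% of clearance) rises to 3.3× activity: 0.27 × 3.3 = 0.891.
The CYP2D6 pathway (54% of clearance) falls to 0.39× activity: 0.54 × 0.39 = 0.2106.
Non-CYP routes (19%) are unchanged.
Relative clearance = 0.891 + 0.2106 + 0.19 = 1.2916.
AUC ∝ 1/CL: fold-change = 1 / 1.2916 = 0.774.

0.774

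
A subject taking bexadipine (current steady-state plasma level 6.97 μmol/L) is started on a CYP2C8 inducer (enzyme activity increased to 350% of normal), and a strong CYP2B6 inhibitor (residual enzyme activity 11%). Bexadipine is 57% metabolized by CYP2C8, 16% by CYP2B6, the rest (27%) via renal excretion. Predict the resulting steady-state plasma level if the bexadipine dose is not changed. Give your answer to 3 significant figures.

The CYP2C8 pathway (57% of clearance) is boosted to 3.5× activity: 0.57 × 3.5 = 1.995.
The CYP2B6 pathway (16% of clearance) falls to 0.11× activity: 0.16 × 0.11 = 0.0176.
The remaining 27% of clearance is unaffected.
Relative clearance = 1.995 + 0.0176 + 0.27 = 2.2826.
Dividing the baseline by the relative clearance: 6.97 / 2.2826 = 3.05 μmol/L.

3.05 μmol/L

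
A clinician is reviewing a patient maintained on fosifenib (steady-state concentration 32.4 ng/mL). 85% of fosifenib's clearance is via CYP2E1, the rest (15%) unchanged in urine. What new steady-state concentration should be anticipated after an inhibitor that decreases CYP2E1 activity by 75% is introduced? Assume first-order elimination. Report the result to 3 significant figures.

89.4 ng/mL

The CYP2E1 pathway (85% of clearance) falls to 0.25× activity: 0.85 × 0.25 = 0.2125.
The remaining 15% of clearance is unaffected.
Relative clearance = 0.2125 + 0.15 = 0.3625.
New steady-state concentration = baseline ÷ relative clearance = 32.4 / 0.3625 = 89.4 ng/mL.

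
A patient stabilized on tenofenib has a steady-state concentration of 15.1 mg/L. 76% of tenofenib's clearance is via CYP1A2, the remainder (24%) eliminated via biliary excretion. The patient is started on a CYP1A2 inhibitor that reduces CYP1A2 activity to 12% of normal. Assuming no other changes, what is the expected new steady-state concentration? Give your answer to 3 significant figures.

The CYP1A2 pathway (76% of clearance) drops to 0.12× activity: 0.76 × 0.12 = 0.0912.
Non-CYP routes (24%) are unchanged.
New clearance relative to baseline: 0.0912 + 0.24 = 0.3312.
New steady-state concentration = baseline ÷ relative clearance = 15.1 / 0.3312 = 45.6 mg/L.

45.6 mg/L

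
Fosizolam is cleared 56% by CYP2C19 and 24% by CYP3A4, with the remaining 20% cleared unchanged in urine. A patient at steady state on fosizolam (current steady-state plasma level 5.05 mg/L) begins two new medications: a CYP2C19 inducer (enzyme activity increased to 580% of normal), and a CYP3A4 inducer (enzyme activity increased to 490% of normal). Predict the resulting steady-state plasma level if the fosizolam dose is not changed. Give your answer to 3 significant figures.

1.09 mg/L

The CYP2C19 pathway (56% of clearance) increases to 5.8× activity: 0.56 × 5.8 = 3.248.
The CYP3A4 pathway (24% of clearance) increases to 4.9× activity: 0.24 × 4.9 = 1.176.
The remaining 20% of clearance is unaffected.
Relative clearance = 3.248 + 1.176 + 0.2 = 4.624.
New steady-state plasma level = 5.05 / 4.624 = 1.09 mg/L (concentration scales inversely with clearance).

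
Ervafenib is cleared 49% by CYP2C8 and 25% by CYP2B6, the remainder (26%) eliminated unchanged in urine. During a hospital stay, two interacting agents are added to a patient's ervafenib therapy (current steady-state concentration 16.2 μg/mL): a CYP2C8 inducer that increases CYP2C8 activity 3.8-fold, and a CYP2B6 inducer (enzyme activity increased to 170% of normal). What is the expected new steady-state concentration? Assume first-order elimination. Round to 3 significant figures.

6.36 μg/mL

The CYP2C8 pathway (49% of clearance) is boosted to 3.8× activity: 0.49 × 3.8 = 1.862.
The CYP2B6 pathway (25% of clearance) rises to 1.7× activity: 0.25 × 1.7 = 0.425.
Non-CYP routes (26%) are unchanged.
Relative clearance = 1.862 + 0.425 + 0.26 = 2.547.
Steady-state concentration ∝ 1/CL: new value = 16.2 / 2.547 = 6.36 μg/mL.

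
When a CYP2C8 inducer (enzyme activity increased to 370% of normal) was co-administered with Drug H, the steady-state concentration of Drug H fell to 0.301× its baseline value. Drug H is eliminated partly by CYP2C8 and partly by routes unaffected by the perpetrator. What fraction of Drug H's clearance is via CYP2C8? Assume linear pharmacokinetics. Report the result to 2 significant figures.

0.86

CL'/CL = 1 / 0.301 = 3.322
3.7·fm + (1 − fm) = 3.322
fm = (3.322 − 1) / (3.7 − 1) = 0.86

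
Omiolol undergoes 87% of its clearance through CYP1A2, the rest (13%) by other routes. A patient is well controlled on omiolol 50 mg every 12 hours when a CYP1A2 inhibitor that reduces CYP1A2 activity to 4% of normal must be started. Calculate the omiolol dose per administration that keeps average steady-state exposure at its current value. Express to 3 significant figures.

The CYP1A2 pathway (87% of clearance) drops to 0.04× activity: 0.87 × 0.04 = 0.0348.
Non-CYP routes (13%) are unchanged.
CL_new/CL_old = 0.0348 + 0.13 = 0.1648.
Css,avg = (dose rate)/CL, so holding Css fixed requires dose ∝ CL: 50 × 0.1648 = 8.24 mg.

8.24 mg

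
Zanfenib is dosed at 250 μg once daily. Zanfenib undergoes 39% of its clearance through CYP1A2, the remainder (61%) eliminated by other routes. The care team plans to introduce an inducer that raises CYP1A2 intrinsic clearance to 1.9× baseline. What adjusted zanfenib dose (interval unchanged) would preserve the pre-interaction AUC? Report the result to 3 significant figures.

The CYP1A2 pathway (39% of clearance) increases to 1.9× activity: 0.39 × 1.9 = 0.741.
The remaining 61% of clearance is unaffected.
CL_new/CL_old = 0.741 + 0.61 = 1.351.
Css,avg = (dose rate)/CL, so holding Css fixed requires dose ∝ CL: 250 × 1.351 = 338 μg.

338 μg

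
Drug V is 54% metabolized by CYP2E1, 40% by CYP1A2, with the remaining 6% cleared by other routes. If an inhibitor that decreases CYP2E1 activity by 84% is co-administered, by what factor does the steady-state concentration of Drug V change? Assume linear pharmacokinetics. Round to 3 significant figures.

The CYP2E1 pathway (54% of clearance) drops to 0.16× activity: 0.54 × 0.16 = 0.0864.
CYP1A2 (40%) and the residual 6% are unaffected.
New clearance relative to baseline: 0.0864 + 0.4 + 0.06 = 0.5464.
Steady-state concentration ratio = CL_old/CL_new = 1 / 0.5464 = 1.83.

1.83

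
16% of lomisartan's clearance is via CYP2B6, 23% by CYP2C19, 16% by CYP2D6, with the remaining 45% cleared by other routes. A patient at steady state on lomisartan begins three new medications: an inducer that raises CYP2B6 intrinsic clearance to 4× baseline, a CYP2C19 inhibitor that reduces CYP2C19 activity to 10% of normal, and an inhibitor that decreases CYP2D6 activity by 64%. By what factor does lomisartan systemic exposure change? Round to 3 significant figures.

0.854

The CYP2B6 pathway (16% of clearance) rises to 4× activity: 0.16 × 4 = 0.64.
The CYP2C19 pathway (23% of clearance) is reduced to 0.1× activity: 0.23 × 0.1 = 0.023.
The CYP2D6 pathway (16% of clearance) falls to 0.36× activity: 0.16 × 0.36 = 0.0576.
Non-CYP routes (45%) are unchanged.
CL_new/CL_old = 0.64 + 0.023 + 0.0576 + 0.45 = 1.1706.
Because systemic exposure varies inversely with clearance, the combined effect is 1 / 1.1706 = 0.854.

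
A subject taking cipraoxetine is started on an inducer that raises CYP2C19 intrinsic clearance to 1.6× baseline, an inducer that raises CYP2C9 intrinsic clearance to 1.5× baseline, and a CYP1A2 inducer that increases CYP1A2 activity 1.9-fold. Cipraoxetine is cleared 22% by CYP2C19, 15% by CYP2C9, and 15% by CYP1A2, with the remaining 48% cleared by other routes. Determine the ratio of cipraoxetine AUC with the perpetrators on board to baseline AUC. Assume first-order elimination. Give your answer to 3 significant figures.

0.745

CYP2C19: 0.22 × 1.6 = 0.352
CYP2C9: 0.15 × 1.5 = 0.225
CYP1A2: 0.15 × 1.9 = 0.285
Other: 0.48 (unchanged)
CL_new/CL_old = 0.352 + 0.225 + 0.285 + 0.48 = 1.342.
Net AUC ratio = 1 / 1.342 = 0.745.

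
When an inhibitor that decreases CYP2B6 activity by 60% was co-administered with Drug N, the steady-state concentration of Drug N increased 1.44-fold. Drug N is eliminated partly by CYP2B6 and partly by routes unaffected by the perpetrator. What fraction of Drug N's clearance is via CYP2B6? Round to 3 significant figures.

0.509

Write x for the fraction cleared via CYP2B6. The observed steady-state concentration change means clearance fell to 1/1.44 = 0.6944 of baseline.
Setting x·0.4 + (1 − x) = 0.6944 and solving: x = (0.6944 − 1)/(0.4 − 1) = 0.509.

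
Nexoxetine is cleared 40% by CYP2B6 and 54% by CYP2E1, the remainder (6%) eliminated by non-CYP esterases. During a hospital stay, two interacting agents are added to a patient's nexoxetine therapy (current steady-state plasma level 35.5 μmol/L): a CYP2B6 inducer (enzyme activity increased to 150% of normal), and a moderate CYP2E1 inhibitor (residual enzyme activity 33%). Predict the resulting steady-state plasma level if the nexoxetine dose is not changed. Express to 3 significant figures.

CYP2B6: 0.4 × 1.5 = 0.6
CYP2E1: 0.54 × 0.33 = 0.1782
Other: 0.06 (unchanged)
CL_new/CL_old = 0.6 + 0.1782 + 0.06 = 0.8382.
Dividing the baseline by the relative clearance: 35.5 / 0.8382 = 42.4 μmol/L.

42.4 μmol/L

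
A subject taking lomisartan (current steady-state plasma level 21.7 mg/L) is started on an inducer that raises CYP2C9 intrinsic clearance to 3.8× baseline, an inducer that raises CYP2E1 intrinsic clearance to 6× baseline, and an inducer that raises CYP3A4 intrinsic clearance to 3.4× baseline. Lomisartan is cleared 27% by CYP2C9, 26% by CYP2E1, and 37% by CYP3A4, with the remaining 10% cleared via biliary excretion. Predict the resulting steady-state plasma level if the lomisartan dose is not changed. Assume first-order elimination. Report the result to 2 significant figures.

5.5 mg/L

The CYP2C9 pathway (27% of clearance) increases to 3.8× activity: 0.27 × 3.8 = 1.026.
The CYP2E1 pathway (26% of clearance) is boosted to 6× activity: 0.26 × 6 = 1.56.
The CYP3A4 pathway (37% of clearance) rises to 3.4× activity: 0.37 × 3.4 = 1.258.
Non-CYP routes (10%) are unchanged.
CL_new/CL_old = 1.026 + 1.56 + 1.258 + 0.1 = 3.944.
New steady-state plasma level = 21.7 / 3.944 = 5.5 mg/L (concentration scales inversely with clearance).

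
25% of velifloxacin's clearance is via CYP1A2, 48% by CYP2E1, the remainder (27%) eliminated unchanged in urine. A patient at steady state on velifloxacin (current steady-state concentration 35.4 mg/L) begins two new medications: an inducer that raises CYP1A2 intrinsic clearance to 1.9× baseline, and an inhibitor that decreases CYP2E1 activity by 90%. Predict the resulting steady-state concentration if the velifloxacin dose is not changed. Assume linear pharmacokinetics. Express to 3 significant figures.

The CYP1A2 pathway (25% of clearance) increases to 1.9× activity: 0.25 × 1.9 = 0.475.
The CYP2E1 pathway (48% of clearance) is reduced to 0.1× activity: 0.48 × 0.1 = 0.048.
The remaining 27% of clearance is unaffected.
Relative clearance = 0.475 + 0.048 + 0.27 = 0.793.
Steady-state concentration ∝ 1/CL: new value = 35.4 / 0.793 = 44.6 mg/L.

44.6 mg/L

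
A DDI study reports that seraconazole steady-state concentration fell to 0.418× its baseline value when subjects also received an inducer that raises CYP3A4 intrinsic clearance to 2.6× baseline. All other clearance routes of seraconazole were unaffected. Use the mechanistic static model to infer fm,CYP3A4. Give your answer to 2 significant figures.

0.87

CL'/CL = 1 / 0.418 = 2.392
2.6·fm + (1 − fm) = 2.392
fm = (2.392 − 1) / (2.6 − 1) = 0.87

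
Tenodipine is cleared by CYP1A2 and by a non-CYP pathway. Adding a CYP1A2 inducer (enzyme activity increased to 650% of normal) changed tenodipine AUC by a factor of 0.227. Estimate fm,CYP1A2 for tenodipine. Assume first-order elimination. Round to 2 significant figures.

0.62

Let fm be the CYP1A2 fraction. New clearance relative to baseline = fm × 6.5 + (1 − fm).
AUC ratio = 1 / (new CL fraction), so new CL fraction = 1 / 0.227 = 4.405.
fm × 6.5 + 1 − fm = 4.405  ⇒  fm × (6.5 − 1) = 3.405  ⇒  fm = 0.62.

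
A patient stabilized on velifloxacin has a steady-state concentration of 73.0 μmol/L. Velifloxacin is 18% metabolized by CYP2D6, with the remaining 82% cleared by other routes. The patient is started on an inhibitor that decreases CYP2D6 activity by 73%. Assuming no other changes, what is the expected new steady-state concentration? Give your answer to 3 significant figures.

84.0 μmol/L

The CYP2D6 pathway (18% of clearance) drops to 0.27× activity: 0.18 × 0.27 = 0.0486.
The remaining 82% of clearance is unaffected.
CL_new/CL_old = 0.0486 + 0.82 = 0.8686.
New steady-state concentration = baseline ÷ relative clearance = 73.0 / 0.8686 = 84.0 μmol/L.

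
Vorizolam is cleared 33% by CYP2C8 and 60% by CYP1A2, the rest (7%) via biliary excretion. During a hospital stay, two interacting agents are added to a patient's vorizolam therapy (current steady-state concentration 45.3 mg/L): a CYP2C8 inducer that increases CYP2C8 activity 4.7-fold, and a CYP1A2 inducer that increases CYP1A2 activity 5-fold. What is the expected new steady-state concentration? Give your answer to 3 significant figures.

9.80 mg/L

CYP2C8: 0.33 × 4.7 = 1.551
CYP1A2: 0.6 × 5 = 3
Other: 0.07 (unchanged)
New clearance relative to baseline: 1.551 + 3 + 0.07 = 4.621.
New steady-state concentration = 45.3 / 4.621 = 9.80 mg/L (concentration scales inversely with clearance).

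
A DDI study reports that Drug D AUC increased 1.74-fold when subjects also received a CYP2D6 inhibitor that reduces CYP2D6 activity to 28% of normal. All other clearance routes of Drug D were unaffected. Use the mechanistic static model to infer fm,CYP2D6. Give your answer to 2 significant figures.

CL'/CL = 1 / 1.74 = 0.5747
0.28·fm + (1 − fm) = 0.5747
fm = (0.5747 − 1) / (0.28 − 1) = 0.59

0.59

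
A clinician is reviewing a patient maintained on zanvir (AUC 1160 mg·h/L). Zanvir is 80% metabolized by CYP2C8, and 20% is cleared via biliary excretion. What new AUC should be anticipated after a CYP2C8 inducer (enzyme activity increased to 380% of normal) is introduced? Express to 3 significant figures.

358 mg·h/L

The CYP2C8 pathway (80% of clearance) increases to 3.8× activity: 0.8 × 3.8 = 3.04.
Non-CYP routes (20%) are unchanged.
CL_new/CL_old = 3.04 + 0.2 = 3.24.
With dosing unchanged, AUC scales as 1/CL: 1160 / 3.24 = 358 mg·h/L.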